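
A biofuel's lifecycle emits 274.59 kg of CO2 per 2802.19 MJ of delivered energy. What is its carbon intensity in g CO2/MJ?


CI = CO2 * 1000 / E
= 274.59 * 1000 / 2802.19
= 97.9912 g CO2/MJ

97.9912 g CO2/MJ


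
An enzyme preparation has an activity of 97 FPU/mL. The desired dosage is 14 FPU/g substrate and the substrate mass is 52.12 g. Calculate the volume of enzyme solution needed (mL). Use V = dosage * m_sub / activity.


V = dosage * m_sub / activity
V = 14 * 52.12 / 97
V = 7.5225 mL

7.5225 mL


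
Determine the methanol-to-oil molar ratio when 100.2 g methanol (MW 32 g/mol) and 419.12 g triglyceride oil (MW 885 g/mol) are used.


Molar ratio = n_MeOH / n_oil = (MeOH/32) / (oil/885) = (MeOH * 885) / (32 * oil)
= (100.2 * 885) / (32 * 419.12)
= 6.6118

6.6118


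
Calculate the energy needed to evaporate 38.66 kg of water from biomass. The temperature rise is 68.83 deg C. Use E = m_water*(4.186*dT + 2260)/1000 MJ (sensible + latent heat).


E = m_water * (4.186 * dT + 2260) / 1000
= 38.66 * (4.186 * 68.83 + 2260) / 1000
= 98.5104 MJ

98.5104 MJ


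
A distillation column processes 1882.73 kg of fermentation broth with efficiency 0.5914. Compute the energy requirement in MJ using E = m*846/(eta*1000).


E = m * 846 / (eta * 1000)
= 1882.73 * 846 / (0.5914 * 1000)
= 2693.2526 MJ

2693.2526 MJ


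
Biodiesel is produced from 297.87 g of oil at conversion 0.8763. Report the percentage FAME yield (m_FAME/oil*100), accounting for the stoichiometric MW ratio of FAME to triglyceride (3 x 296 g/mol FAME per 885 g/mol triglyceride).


m_FAME = oil * conv * (3 * 296 / 885) = oil * conv * (888/885)
= 297.87 * 0.8763 * 888 / 885
= 261.9083 g
Y = m_FAME / oil * 100 = conv * (888/885) * 100
= 0.8763 * 888 / 885 * 100
= 87.93%

87.93%


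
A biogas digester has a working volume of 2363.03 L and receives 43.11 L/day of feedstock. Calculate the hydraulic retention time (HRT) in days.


HRT = V / Q
= 2363.03 / 43.11
= 54.8140 days

54.8140 days


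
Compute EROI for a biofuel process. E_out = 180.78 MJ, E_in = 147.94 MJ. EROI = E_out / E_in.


EROI = E_out / E_in
= 180.78 / 147.94
= 1.2220

1.2220


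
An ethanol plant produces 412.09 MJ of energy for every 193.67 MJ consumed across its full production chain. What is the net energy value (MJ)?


NEV = E_out - E_in
= 412.09 - 193.67
= 218.4200 MJ

218.4200 MJ


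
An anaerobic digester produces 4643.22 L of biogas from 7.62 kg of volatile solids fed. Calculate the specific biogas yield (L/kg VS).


Y = V / VS
= 4643.22 / 7.62
= 609.3465 L/kg VS

609.3465 L/kg VS


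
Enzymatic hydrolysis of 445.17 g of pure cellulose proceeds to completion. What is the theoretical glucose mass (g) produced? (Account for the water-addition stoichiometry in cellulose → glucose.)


glucose = cellulose * 180/162
= 445.17 * 180/162
= 494.6333 g

494.6333 g


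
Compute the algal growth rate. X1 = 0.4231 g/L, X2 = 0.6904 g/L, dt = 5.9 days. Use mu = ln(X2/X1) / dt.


mu = ln(X2/X1) / dt
= ln(0.6904/0.4231) / 5.9
= 0.0830 per day

0.0830 per day


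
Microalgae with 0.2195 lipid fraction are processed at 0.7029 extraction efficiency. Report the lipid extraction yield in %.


Y = lipid_content * extraction_eff * 100
= 0.2195 * 0.7029 * 100
= 15.4287%

15.4287%


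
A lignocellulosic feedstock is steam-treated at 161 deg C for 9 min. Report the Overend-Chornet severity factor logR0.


logR0 = log10(t * exp((T - 100) / 14.75))
= log10(9 * exp((161 - 100) / 14.75))
= 2.7503

2.7503


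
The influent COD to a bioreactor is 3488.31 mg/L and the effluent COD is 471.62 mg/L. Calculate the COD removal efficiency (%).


eta = (COD_in - COD_out) / COD_in * 100
= (3488.31 - 471.62) / 3488.31 * 100
= 86.4800%

86.4800%


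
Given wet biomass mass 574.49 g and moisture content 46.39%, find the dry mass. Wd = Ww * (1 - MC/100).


Wd = Ww * (1 - MC/100)
= 574.49 * (1 - 46.39/100)
= 307.9841 g

307.9841 g


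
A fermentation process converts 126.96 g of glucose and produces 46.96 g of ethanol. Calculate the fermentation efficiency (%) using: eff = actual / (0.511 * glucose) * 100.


Fermentation efficiency = (actual / (0.511 * glucose)) * 100
= (46.96 / (0.511 * 126.96)) * 100
= 72.3836%

72.3836%


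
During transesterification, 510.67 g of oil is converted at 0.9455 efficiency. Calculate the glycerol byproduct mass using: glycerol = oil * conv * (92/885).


glycerol = oil * conv * (92/885)
= 510.67 * 0.9455 * 92 / 885
= 50.1934 g

50.1934 g


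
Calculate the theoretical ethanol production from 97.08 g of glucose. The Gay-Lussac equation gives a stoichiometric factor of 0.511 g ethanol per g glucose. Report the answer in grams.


Theoretical ethanol yield: m_EtOH = 0.511 * m_glucose
m_EtOH = 0.511 * 97.08 = 49.6079 g

49.6079 g


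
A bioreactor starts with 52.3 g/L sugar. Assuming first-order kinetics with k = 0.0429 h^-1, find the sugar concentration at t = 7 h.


S = S0 * exp(-k * t)
S = 52.3 * exp(-0.0429 * 7)
S = 38.7332 g/L

38.7332 g/L


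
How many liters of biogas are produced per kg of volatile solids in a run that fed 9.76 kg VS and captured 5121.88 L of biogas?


Y = V / VS
= 5121.88 / 9.76
= 524.7828 L/kg VS

524.7828 L/kg VS


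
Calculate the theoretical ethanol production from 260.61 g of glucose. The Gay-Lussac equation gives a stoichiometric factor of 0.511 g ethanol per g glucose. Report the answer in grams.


Theoretical ethanol yield: m_EtOH = 0.511 * m_glucose
m_EtOH = 0.511 * 260.61 = 133.1717 g

133.1717 g


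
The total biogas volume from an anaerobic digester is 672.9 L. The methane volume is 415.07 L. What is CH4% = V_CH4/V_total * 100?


CH4% = V_CH4 / V_total * 100
= 415.07 / 672.9 * 100
= 61.6838%

61.6838%


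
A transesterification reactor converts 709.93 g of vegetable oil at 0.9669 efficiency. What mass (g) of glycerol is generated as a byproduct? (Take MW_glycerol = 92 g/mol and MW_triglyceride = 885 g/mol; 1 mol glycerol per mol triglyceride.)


glycerol = oil * conv * (92/885)
= 709.93 * 0.9669 * 92 / 885
= 71.3578 g

71.3578 g


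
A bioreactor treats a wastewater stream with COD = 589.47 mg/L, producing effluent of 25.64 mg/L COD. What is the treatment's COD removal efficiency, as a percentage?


eta = (COD_in - COD_out) / COD_in * 100
= (589.47 - 25.64) / 589.47 * 100
= 95.6503%

95.6503%


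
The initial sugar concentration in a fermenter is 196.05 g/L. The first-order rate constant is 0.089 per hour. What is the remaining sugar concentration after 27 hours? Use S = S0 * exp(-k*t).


S = S0 * exp(-k * t)
S = 196.05 * exp(-0.089 * 27)
S = 17.7320 g/L

17.7320 g/L


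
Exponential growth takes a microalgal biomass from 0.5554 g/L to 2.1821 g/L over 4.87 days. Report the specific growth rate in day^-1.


mu = ln(X2/X1) / dt
= ln(2.1821/0.5554) / 4.87
= 0.2810 per day

0.2810 per day


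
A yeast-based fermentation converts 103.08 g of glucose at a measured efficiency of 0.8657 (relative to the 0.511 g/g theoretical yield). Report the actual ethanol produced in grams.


Actual ethanol: m = 0.511 * 103.08 * 0.8657
m = 45.5998 g

45.5998 g


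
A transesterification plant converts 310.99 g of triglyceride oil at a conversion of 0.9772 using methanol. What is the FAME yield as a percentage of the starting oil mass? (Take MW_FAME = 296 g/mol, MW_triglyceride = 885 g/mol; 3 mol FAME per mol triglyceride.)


m_FAME = oil * conv * (3 * 296 / 885) = oil * conv * (888/885)
= 310.99 * 0.9772 * 888 / 885
= 304.9296 g
Y = m_FAME / oil * 100 = conv * (888/885) * 100
= 0.9772 * 888 / 885 * 100
= 98.05%

98.05%


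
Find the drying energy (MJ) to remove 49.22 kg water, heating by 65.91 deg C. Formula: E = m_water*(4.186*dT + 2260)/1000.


E = m_water * (4.186 * dT + 2260) / 1000
= 49.22 * (4.186 * 65.91 + 2260) / 1000
= 124.8170 MJ

124.8170 MJ


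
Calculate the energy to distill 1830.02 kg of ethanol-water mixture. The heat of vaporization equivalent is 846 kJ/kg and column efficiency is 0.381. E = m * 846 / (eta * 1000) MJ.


E = m * 846 / (eta * 1000)
= 1830.02 * 846 / (0.381 * 1000)
= 4063.5090 MJ

4063.5090 MJ


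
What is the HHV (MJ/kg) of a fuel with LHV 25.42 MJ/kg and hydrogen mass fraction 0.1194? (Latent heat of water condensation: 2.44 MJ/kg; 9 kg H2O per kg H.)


HHV = LHV + H_frac * 9 * 2.44
= 25.42 + 0.1194 * 9 * 2.44
= 28.0420 MJ/kg

28.0420 MJ/kg


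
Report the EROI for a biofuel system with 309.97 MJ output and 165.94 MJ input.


EROI = E_out / E_in
= 309.97 / 165.94
= 1.8680

1.8680


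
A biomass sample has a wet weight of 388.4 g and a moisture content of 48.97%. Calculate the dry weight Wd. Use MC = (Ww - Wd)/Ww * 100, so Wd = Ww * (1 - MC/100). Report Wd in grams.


Wd = Ww * (1 - MC/100)
= 388.4 * (1 - 48.97/100)
= 198.2005 g

198.2005 g


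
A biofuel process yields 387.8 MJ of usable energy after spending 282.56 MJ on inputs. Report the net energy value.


NEV = E_out - E_in
= 387.8 - 282.56
= 105.2400 MJ

105.2400 MJ


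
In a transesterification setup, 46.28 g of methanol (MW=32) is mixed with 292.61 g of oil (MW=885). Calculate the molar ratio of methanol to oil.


Molar ratio = n_MeOH / n_oil = (MeOH/32) / (oil/885) = (MeOH * 885) / (32 * oil)
= (46.28 * 885) / (32 * 292.61)
= 4.3742

4.3742


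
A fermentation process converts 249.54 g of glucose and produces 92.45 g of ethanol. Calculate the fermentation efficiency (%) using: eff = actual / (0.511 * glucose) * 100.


Fermentation efficiency = (actual / (0.511 * glucose)) * 100
= (92.45 / (0.511 * 249.54)) * 100
= 72.5013%

72.5013%


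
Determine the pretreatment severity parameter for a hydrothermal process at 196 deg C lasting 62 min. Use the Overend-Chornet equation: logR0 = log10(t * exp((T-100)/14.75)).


logR0 = log10(t * exp((T - 100) / 14.75))
= log10(62 * exp((196 - 100) / 14.75))
= 4.6190

4.6190


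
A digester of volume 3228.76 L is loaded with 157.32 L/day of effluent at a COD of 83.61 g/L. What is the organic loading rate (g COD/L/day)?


OLR = Q * S / V
= 157.32 * 83.61 / 3228.76
= 4.0739 g/L/day

4.0739 g/L/day


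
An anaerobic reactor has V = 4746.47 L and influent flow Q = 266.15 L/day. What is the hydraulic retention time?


HRT = V / Q
= 4746.47 / 266.15
= 17.8338 days

17.8338 days


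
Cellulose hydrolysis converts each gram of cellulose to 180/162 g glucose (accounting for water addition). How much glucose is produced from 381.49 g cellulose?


glucose = cellulose * 180/162
= 381.49 * 180/162
= 423.8778 g

423.8778 g


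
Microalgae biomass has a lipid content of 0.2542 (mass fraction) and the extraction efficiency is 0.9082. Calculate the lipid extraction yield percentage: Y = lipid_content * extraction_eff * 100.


Y = lipid_content * extraction_eff * 100
= 0.2542 * 0.9082 * 100
= 23.0864%

23.0864%


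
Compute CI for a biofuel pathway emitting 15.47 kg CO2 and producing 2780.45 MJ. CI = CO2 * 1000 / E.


CI = CO2 * 1000 / E
= 15.47 * 1000 / 2780.45
= 5.5638 g CO2/MJ

5.5638 g CO2/MJ


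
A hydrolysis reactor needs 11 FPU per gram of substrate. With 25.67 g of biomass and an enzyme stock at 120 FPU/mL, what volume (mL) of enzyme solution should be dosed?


V = dosage * m_sub / activity
V = 11 * 25.67 / 120
V = 2.3531 mL

2.3531 mL


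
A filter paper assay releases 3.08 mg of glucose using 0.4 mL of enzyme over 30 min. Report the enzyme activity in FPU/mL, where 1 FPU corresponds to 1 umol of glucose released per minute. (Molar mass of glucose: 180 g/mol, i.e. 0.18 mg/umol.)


Activity = glucose_mg / (0.18 mg/umol * V_mL * t_min)
= 3.08 / (0.18 * 0.4 * 30)
= 1.4259 FPU/mL

1.4259 FPU/mL


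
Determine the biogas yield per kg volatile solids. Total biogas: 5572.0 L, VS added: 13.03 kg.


Y = V / VS
= 5572.0 / 13.03
= 427.6285 L/kg VS

427.6285 L/kg VS


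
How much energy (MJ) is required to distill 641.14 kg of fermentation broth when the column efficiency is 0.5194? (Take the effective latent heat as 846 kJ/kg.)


E = m * 846 / (eta * 1000)
= 641.14 * 846 / (0.5194 * 1000)
= 1044.2904 MJ

1044.2904 MJ


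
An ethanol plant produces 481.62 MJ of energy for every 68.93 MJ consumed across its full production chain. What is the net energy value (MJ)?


NEV = E_out - E_in
= 481.62 - 68.93
= 412.6900 MJ

412.6900 MJ


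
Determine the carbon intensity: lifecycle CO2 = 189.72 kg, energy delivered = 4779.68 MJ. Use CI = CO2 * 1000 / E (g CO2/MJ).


CI = CO2 * 1000 / E
= 189.72 * 1000 / 4779.68
= 39.6930 g CO2/MJ

39.6930 g CO2/MJ


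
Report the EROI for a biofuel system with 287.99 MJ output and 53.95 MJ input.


EROI = E_out / E_in
= 287.99 / 53.95
= 5.3381

5.3381


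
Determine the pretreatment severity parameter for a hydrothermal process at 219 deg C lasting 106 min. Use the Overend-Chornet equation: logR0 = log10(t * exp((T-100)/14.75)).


logR0 = log10(t * exp((T - 100) / 14.75))
= log10(106 * exp((219 - 100) / 14.75))
= 5.5291

5.5291


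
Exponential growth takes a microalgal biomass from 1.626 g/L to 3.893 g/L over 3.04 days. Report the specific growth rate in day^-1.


mu = ln(X2/X1) / dt
= ln(3.893/1.626) / 3.04
= 0.2872 per day

0.2872 per day


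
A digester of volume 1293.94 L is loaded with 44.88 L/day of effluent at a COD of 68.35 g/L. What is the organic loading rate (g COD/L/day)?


OLR = Q * S / V
= 44.88 * 68.35 / 1293.94
= 2.3707 g/L/day

2.3707 g/L/day


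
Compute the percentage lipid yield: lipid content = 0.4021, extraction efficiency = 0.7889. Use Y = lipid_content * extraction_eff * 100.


Y = lipid_content * extraction_eff * 100
= 0.4021 * 0.7889 * 100
= 31.7217%

31.7217%


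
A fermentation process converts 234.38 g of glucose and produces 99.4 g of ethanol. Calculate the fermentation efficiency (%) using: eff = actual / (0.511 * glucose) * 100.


Fermentation efficiency = (actual / (0.511 * glucose)) * 100
= (99.4 / (0.511 * 234.38)) * 100
= 82.9937%

82.9937%


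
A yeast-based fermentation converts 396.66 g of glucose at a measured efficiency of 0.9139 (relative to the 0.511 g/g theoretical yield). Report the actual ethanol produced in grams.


Actual ethanol: m = 0.511 * 396.66 * 0.9139
m = 185.2414 g

185.2414 g


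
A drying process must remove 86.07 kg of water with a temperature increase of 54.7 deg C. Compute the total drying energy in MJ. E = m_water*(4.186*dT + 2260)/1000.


E = m_water * (4.186 * dT + 2260) / 1000
= 86.07 * (4.186 * 54.7 + 2260) / 1000
= 214.2260 MJ

214.2260 MJ


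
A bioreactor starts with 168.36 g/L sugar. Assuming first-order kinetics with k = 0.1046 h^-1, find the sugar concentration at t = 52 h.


S = S0 * exp(-k * t)
S = 168.36 * exp(-0.1046 * 52)
S = 0.7312 g/L

0.7312 g/L


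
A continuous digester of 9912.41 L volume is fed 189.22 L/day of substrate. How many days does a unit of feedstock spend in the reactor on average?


HRT = V / Q
= 9912.41 / 189.22
= 52.3856 days

52.3856 days


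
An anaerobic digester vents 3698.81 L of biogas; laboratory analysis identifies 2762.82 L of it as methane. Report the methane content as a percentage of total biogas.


CH4% = V_CH4 / V_total * 100
= 2762.82 / 3698.81 * 100
= 74.6948%

74.6948%


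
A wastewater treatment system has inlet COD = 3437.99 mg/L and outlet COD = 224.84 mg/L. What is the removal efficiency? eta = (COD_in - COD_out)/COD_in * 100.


eta = (COD_in - COD_out) / COD_in * 100
= (3437.99 - 224.84) / 3437.99 * 100
= 93.4601%

93.4601%


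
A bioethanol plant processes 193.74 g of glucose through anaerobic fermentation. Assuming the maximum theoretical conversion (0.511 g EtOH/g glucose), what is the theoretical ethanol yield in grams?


Theoretical ethanol yield: m_EtOH = 0.511 * m_glucose
m_EtOH = 0.511 * 193.74 = 99.0011 g

99.0011 g


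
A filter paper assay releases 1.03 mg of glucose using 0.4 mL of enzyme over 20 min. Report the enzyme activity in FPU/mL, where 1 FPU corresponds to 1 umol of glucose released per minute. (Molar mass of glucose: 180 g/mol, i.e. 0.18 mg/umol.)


Activity = glucose_mg / (0.18 mg/umol * V_mL * t_min)
= 1.03 / (0.18 * 0.4 * 20)
= 0.7153 FPU/mL

0.7153 FPU/mL


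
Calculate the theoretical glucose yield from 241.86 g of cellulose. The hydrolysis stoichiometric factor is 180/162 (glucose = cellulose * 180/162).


glucose = cellulose * 180/162
= 241.86 * 180/162
= 268.7333 g

268.7333 g


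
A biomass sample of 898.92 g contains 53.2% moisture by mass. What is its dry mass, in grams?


Wd = Ww * (1 - MC/100)
= 898.92 * (1 - 53.2/100)
= 420.6946 g

420.6946 g


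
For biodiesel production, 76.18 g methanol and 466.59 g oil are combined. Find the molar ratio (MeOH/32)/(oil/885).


Molar ratio = n_MeOH / n_oil = (MeOH/32) / (oil/885) = (MeOH * 885) / (32 * oil)
= (76.18 * 885) / (32 * 466.59)
= 4.5154

4.5154


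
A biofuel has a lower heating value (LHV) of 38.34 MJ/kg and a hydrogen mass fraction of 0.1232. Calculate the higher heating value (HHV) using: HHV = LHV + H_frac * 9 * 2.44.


HHV = LHV + H_frac * 9 * 2.44
= 38.34 + 0.1232 * 9 * 2.44
= 41.0455 MJ/kg

41.0455 MJ/kg


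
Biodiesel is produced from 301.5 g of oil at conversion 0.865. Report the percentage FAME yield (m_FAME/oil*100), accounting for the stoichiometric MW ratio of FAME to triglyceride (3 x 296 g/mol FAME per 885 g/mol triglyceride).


m_FAME = oil * conv * (3 * 296 / 885) = oil * conv * (888/885)
= 301.5 * 0.865 * 888 / 885
= 261.6816 g
Y = m_FAME / oil * 100 = conv * (888/885) * 100
= 0.865 * 888 / 885 * 100
= 86.79%

86.79%


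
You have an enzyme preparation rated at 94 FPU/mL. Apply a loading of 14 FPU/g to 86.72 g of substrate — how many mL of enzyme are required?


V = dosage * m_sub / activity
V = 14 * 86.72 / 94
V = 12.9157 mL

12.9157 mL


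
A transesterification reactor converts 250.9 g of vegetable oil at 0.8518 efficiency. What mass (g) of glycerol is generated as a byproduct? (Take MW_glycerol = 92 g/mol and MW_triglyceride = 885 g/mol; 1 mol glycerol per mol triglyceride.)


glycerol = oil * conv * (92/885)
= 250.9 * 0.8518 * 92 / 885
= 22.2169 g

22.2169 g


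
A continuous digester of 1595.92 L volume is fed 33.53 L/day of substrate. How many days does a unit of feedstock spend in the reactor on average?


HRT = V / Q
= 1595.92 / 33.53
= 47.5968 days

47.5968 days


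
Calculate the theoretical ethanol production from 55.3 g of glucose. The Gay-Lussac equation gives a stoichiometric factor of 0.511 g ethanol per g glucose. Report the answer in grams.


Theoretical ethanol yield: m_EtOH = 0.511 * m_glucose
m_EtOH = 0.511 * 55.3 = 28.2583 g

28.2583 g


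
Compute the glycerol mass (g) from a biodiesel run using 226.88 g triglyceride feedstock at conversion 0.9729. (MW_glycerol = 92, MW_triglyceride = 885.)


glycerol = oil * conv * (92/885)
= 226.88 * 0.9729 * 92 / 885
= 22.9461 g

22.9461 g


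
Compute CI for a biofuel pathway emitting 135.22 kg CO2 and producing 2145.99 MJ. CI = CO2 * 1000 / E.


CI = CO2 * 1000 / E
= 135.22 * 1000 / 2145.99
= 63.0105 g CO2/MJ

63.0105 g CO2/MJ


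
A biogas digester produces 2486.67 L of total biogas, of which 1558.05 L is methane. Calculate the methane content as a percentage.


CH4% = V_CH4 / V_total * 100
= 1558.05 / 2486.67 * 100
= 62.6561%

62.6561%


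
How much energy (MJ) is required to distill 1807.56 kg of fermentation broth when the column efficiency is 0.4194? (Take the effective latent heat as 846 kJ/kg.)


E = m * 846 / (eta * 1000)
= 1807.56 * 846 / (0.4194 * 1000)
= 3646.1511 MJ

3646.1511 MJ


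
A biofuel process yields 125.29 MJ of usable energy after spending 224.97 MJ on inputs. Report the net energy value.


NEV = E_out - E_in
= 125.29 - 224.97
= -99.6800 MJ

-99.6800 MJ


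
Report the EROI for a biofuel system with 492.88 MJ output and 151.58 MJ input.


EROI = E_out / E_in
= 492.88 / 151.58
= 3.2516

3.2516


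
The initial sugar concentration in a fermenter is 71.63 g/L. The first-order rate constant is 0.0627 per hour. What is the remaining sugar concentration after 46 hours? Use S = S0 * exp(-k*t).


S = S0 * exp(-k * t)
S = 71.63 * exp(-0.0627 * 46)
S = 4.0041 g/L

4.0041 g/L


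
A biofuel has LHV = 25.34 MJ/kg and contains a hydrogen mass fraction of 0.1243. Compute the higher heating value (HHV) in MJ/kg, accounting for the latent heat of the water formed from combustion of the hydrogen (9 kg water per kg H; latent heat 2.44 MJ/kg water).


HHV = LHV + H_frac * 9 * 2.44
= 25.34 + 0.1243 * 9 * 2.44
= 28.0696 MJ/kg

28.0696 MJ/kg


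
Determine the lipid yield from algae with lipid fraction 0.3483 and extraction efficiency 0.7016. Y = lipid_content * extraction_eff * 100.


Y = lipid_content * extraction_eff * 100
= 0.3483 * 0.7016 * 100
= 24.4367%

24.4367%


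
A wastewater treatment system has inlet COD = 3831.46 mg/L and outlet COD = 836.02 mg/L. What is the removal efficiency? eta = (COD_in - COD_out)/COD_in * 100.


eta = (COD_in - COD_out) / COD_in * 100
= (3831.46 - 836.02) / 3831.46 * 100
= 78.1801%

78.1801%


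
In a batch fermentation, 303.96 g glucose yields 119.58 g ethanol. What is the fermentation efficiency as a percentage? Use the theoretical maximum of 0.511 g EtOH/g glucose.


Fermentation efficiency = (actual / (0.511 * glucose)) * 100
= (119.58 / (0.511 * 303.96)) * 100
= 76.9877%

76.9877%


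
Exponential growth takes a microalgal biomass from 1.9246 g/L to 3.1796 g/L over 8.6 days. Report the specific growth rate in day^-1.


mu = ln(X2/X1) / dt
= ln(3.1796/1.9246) / 8.6
= 0.0584 per day

0.0584 per day


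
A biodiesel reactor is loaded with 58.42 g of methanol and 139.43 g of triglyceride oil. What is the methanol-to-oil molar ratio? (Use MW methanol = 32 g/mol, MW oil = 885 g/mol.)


Molar ratio = n_MeOH / n_oil = (MeOH/32) / (oil/885) = (MeOH * 885) / (32 * oil)
= (58.42 * 885) / (32 * 139.43)
= 11.5877

11.5877


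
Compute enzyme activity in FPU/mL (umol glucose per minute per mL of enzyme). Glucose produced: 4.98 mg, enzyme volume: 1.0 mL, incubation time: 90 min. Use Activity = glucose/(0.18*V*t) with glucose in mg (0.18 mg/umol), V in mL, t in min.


Activity = glucose_mg / (0.18 mg/umol * V_mL * t_min)
= 4.98 / (0.18 * 1.0 * 90)
= 0.3074 FPU/mL

0.3074 FPU/mL


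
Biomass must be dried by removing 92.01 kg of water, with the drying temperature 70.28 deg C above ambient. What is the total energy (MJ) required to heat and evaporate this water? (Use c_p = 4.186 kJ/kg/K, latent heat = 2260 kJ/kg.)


E = m_water * (4.186 * dT + 2260) / 1000
= 92.01 * (4.186 * 70.28 + 2260) / 1000
= 235.0112 MJ

235.0112 MJ


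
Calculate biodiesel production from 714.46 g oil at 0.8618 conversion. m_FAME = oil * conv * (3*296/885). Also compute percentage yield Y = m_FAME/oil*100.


m_FAME = oil * conv * (3 * 296 / 885) = oil * conv * (888/885)
= 714.46 * 0.8618 * 888 / 885
= 617.8088 g
Y = m_FAME / oil * 100 = conv * (888/885) * 100
= 0.8618 * 888 / 885 * 100
= 86.47%

617.8088 g FAME; Y = 86.47%


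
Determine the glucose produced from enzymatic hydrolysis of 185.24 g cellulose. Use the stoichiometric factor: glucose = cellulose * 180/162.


glucose = cellulose * 180/162
= 185.24 * 180/162
= 205.8222 g

205.8222 g


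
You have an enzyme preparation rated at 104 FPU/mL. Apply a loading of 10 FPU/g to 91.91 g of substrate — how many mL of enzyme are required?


V = dosage * m_sub / activity
V = 10 * 91.91 / 104
V = 8.8375 mL

8.8375 mL


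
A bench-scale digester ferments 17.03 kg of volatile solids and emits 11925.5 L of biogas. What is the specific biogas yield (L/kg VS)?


Y = V / VS
= 11925.5 / 17.03
= 700.2642 L/kg VS

700.2642 L/kg VS


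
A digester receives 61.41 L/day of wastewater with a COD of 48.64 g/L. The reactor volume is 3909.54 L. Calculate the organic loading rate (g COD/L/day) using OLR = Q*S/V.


OLR = Q * S / V
= 61.41 * 48.64 / 3909.54
= 0.7640 g/L/day

0.7640 g/L/day


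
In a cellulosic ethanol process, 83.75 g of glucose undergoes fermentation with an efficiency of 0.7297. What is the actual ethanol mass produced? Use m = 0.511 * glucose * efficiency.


Actual ethanol: m = 0.511 * 83.75 * 0.7297
m = 31.2284 g

31.2284 g


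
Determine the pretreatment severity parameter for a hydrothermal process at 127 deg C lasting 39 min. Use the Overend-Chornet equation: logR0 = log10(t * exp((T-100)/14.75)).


logR0 = log10(t * exp((T - 100) / 14.75))
= log10(39 * exp((127 - 100) / 14.75))
= 2.3860

2.3860


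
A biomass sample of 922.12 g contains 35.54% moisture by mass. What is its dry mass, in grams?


Wd = Ww * (1 - MC/100)
= 922.12 * (1 - 35.54/100)
= 594.3986 g

594.3986 g


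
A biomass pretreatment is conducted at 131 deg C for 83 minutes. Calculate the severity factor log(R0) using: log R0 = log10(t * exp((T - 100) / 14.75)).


logR0 = log10(t * exp((T - 100) / 14.75))
= log10(83 * exp((131 - 100) / 14.75))
= 2.8318

2.8318


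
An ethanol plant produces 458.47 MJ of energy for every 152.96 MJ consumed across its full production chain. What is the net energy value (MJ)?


NEV = E_out - E_in
= 458.47 - 152.96
= 305.5100 MJ

305.5100 MJ


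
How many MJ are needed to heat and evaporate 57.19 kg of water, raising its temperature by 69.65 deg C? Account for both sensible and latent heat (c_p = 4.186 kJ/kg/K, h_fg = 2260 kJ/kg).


E = m_water * (4.186 * dT + 2260) / 1000
= 57.19 * (4.186 * 69.65 + 2260) / 1000
= 145.9234 MJ

145.9234 MJ


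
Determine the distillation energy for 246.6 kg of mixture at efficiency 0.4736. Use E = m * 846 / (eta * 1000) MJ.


E = m * 846 / (eta * 1000)
= 246.6 * 846 / (0.4736 * 1000)
= 440.5059 MJ

440.5059 MJ


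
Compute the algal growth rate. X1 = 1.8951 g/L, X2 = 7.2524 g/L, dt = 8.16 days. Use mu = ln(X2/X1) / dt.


mu = ln(X2/X1) / dt
= ln(7.2524/1.8951) / 8.16
= 0.1645 per day

0.1645 per day


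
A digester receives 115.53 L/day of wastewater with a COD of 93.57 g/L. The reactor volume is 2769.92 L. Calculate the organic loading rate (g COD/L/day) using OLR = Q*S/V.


OLR = Q * S / V
= 115.53 * 93.57 / 2769.92
= 3.9027 g/L/day

3.9027 g/L/day


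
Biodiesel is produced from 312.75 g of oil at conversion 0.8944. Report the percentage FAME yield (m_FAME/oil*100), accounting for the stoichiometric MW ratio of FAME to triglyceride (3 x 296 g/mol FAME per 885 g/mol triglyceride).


m_FAME = oil * conv * (3 * 296 / 885) = oil * conv * (888/885)
= 312.75 * 0.8944 * 888 / 885
= 280.6718 g
Y = m_FAME / oil * 100 = conv * (888/885) * 100
= 0.8944 * 888 / 885 * 100
= 89.74%

89.74%


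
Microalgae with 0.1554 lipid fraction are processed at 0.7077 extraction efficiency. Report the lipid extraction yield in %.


Y = lipid_content * extraction_eff * 100
= 0.1554 * 0.7077 * 100
= 10.9977%

10.9977%


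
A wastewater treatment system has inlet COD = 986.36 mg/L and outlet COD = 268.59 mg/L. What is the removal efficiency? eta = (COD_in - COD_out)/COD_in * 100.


eta = (COD_in - COD_out) / COD_in * 100
= (986.36 - 268.59) / 986.36 * 100
= 72.7696%

72.7696%


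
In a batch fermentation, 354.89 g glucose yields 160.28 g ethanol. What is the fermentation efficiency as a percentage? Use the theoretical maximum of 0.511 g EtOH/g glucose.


Fermentation efficiency = (actual / (0.511 * glucose)) * 100
= (160.28 / (0.511 * 354.89)) * 100
= 88.3822%

88.3822%


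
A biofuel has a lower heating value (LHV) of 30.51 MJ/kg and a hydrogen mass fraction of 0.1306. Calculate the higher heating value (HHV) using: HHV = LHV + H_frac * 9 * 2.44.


HHV = LHV + H_frac * 9 * 2.44
= 30.51 + 0.1306 * 9 * 2.44
= 33.3780 MJ/kg

33.3780 MJ/kg


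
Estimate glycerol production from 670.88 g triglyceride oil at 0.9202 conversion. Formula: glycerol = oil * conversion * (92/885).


glycerol = oil * conv * (92/885)
= 670.88 * 0.9202 * 92 / 885
= 64.1759 g

64.1759 g


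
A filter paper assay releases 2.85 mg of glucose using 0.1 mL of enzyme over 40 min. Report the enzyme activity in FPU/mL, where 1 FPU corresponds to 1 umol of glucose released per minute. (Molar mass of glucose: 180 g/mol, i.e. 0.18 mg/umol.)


Activity = glucose_mg / (0.18 mg/umol * V_mL * t_min)
= 2.85 / (0.18 * 0.1 * 40)
= 3.9583 FPU/mL

3.9583 FPU/mL


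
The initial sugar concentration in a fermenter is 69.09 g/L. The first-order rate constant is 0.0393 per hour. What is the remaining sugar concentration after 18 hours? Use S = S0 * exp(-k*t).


S = S0 * exp(-k * t)
S = 69.09 * exp(-0.0393 * 18)
S = 34.0561 g/L

34.0561 g/L


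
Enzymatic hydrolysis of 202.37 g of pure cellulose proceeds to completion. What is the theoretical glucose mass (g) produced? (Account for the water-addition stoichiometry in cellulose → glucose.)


glucose = cellulose * 180/162
= 202.37 * 180/162
= 224.8556 g

224.8556 g


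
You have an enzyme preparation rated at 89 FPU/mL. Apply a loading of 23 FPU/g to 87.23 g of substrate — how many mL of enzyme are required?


V = dosage * m_sub / activity
V = 23 * 87.23 / 89
V = 22.5426 mL

22.5426 mL


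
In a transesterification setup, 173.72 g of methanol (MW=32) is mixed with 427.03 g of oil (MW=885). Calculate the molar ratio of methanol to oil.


Molar ratio = n_MeOH / n_oil = (MeOH/32) / (oil/885) = (MeOH * 885) / (32 * oil)
= (173.72 * 885) / (32 * 427.03)
= 11.2508

11.2508


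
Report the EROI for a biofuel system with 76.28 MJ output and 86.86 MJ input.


EROI = E_out / E_in
= 76.28 / 86.86
= 0.8782

0.8782


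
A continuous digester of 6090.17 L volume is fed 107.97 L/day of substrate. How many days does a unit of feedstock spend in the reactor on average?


HRT = V / Q
= 6090.17 / 107.97
= 56.4061 days

56.4061 days


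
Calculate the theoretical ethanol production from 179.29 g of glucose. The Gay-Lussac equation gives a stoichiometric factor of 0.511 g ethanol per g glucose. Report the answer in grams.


Theoretical ethanol yield: m_EtOH = 0.511 * m_glucose
m_EtOH = 0.511 * 179.29 = 91.6172 g

91.6172 g


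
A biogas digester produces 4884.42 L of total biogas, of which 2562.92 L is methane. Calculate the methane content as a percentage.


CH4% = V_CH4 / V_total * 100
= 2562.92 / 4884.42 * 100
= 52.4713%

52.4713%


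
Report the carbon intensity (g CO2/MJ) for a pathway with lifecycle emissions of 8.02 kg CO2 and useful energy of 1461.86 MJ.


CI = CO2 * 1000 / E
= 8.02 * 1000 / 1461.86
= 5.4862 g CO2/MJ

5.4862 g CO2/MJ


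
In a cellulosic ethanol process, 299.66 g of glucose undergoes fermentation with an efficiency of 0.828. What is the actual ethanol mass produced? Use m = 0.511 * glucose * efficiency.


Actual ethanol: m = 0.511 * 299.66 * 0.828
m = 126.7885 g

126.7885 g


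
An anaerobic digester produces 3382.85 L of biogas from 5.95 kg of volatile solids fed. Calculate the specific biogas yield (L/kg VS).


Y = V / VS
= 3382.85 / 5.95
= 568.5462 L/kg VS

568.5462 L/kg VS


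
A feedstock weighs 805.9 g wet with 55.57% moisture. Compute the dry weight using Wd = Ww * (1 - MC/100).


Wd = Ww * (1 - MC/100)
= 805.9 * (1 - 55.57/100)
= 358.0614 g

358.0614 g


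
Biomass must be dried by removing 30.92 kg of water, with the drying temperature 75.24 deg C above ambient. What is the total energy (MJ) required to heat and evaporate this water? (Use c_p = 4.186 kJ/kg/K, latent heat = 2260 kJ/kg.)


E = m_water * (4.186 * dT + 2260) / 1000
= 30.92 * (4.186 * 75.24 + 2260) / 1000
= 79.6176 MJ

79.6176 MJ


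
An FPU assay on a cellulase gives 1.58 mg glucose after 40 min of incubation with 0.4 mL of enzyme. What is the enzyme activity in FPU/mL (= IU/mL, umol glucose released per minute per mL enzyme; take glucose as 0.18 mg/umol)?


Activity = glucose_mg / (0.18 mg/umol * V_mL * t_min)
= 1.58 / (0.18 * 0.4 * 40)
= 0.5486 FPU/mL

0.5486 FPU/mL


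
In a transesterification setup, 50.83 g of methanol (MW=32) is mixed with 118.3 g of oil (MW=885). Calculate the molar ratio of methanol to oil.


Molar ratio = n_MeOH / n_oil = (MeOH/32) / (oil/885) = (MeOH * 885) / (32 * oil)
= (50.83 * 885) / (32 * 118.3)
= 11.8831

11.8831


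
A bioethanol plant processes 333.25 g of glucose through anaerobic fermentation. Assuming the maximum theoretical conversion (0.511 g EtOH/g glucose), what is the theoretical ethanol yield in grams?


Theoretical ethanol yield: m_EtOH = 0.511 * m_glucose
m_EtOH = 0.511 * 333.25 = 170.2908 g

170.2908 g


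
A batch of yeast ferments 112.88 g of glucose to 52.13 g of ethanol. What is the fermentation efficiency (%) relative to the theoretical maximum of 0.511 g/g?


Fermentation efficiency = (actual / (0.511 * glucose)) * 100
= (52.13 / (0.511 * 112.88)) * 100
= 90.3753%

90.3753%


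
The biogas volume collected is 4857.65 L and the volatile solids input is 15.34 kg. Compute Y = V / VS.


Y = V / VS
= 4857.65 / 15.34
= 316.6656 L/kg VS

316.6656 L/kg VS


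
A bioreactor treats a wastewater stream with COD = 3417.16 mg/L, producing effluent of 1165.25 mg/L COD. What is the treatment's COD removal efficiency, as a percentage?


eta = (COD_in - COD_out) / COD_in * 100
= (3417.16 - 1165.25) / 3417.16 * 100
= 65.9000%

65.9000%


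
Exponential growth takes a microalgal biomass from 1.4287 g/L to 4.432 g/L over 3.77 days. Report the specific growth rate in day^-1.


mu = ln(X2/X1) / dt
= ln(4.432/1.4287) / 3.77
= 0.3003 per day

0.3003 per day


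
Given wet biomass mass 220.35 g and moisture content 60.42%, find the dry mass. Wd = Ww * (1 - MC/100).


Wd = Ww * (1 - MC/100)
= 220.35 * (1 - 60.42/100)
= 87.2145 g

87.2145 g


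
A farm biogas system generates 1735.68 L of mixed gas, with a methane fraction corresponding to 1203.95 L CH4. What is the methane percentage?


CH4% = V_CH4 / V_total * 100
= 1203.95 / 1735.68 * 100
= 69.3647%

69.3647%


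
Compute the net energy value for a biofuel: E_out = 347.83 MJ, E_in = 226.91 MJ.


NEV = E_out - E_in
= 347.83 - 226.91
= 120.9200 MJ

120.9200 MJ


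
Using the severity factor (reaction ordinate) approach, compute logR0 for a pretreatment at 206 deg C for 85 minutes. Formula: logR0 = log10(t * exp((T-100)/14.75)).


logR0 = log10(t * exp((T - 100) / 14.75))
= log10(85 * exp((206 - 100) / 14.75))
= 5.0505

5.0505


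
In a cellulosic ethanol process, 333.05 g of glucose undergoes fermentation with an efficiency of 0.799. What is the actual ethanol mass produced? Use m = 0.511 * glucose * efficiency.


Actual ethanol: m = 0.511 * 333.05 * 0.799
m = 135.9807 g

135.9807 g


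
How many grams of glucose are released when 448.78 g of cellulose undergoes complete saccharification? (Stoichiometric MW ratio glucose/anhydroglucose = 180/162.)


glucose = cellulose * 180/162
= 448.78 * 180/162
= 498.6444 g

498.6444 g


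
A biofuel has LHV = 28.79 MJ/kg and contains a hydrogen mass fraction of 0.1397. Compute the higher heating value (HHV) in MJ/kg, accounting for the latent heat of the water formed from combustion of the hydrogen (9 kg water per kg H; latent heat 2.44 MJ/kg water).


HHV = LHV + H_frac * 9 * 2.44
= 28.79 + 0.1397 * 9 * 2.44
= 31.8578 MJ/kg

31.8578 MJ/kg


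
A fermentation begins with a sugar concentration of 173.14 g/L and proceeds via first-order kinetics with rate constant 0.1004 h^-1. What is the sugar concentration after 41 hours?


S = S0 * exp(-k * t)
S = 173.14 * exp(-0.1004 * 41)
S = 2.8227 g/L

2.8227 g/L


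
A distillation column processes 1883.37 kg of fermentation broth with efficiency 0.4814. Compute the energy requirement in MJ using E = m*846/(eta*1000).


E = m * 846 / (eta * 1000)
= 1883.37 * 846 / (0.4814 * 1000)
= 3309.7861 MJ

3309.7861 MJ


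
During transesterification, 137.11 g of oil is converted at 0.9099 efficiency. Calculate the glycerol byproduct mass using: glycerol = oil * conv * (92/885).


glycerol = oil * conv * (92/885)
= 137.11 * 0.9099 * 92 / 885
= 12.9690 g

12.9690 g


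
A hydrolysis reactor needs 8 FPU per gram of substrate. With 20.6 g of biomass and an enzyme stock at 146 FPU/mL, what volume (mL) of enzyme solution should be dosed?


V = dosage * m_sub / activity
V = 8 * 20.6 / 146
V = 1.1288 mL

1.1288 mL


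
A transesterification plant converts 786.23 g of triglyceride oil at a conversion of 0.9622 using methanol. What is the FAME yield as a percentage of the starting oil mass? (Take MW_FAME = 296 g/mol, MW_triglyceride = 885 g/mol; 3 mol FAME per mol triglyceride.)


m_FAME = oil * conv * (3 * 296 / 885) = oil * conv * (888/885)
= 786.23 * 0.9622 * 888 / 885
= 759.0749 g
Y = m_FAME / oil * 100 = conv * (888/885) * 100
= 0.9622 * 888 / 885 * 100
= 96.55%

96.55%


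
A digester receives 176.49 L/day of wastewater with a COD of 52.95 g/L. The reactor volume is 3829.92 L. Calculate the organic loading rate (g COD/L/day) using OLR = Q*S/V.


OLR = Q * S / V
= 176.49 * 52.95 / 3829.92
= 2.4400 g/L/day

2.4400 g/L/day


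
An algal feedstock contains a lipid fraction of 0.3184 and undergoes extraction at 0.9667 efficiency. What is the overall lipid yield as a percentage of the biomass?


Y = lipid_content * extraction_eff * 100
= 0.3184 * 0.9667 * 100
= 30.7797%

30.7797%


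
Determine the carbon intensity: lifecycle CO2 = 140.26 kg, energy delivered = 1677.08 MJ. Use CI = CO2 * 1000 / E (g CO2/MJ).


CI = CO2 * 1000 / E
= 140.26 * 1000 / 1677.08
= 83.6335 g CO2/MJ

83.6335 g CO2/MJ


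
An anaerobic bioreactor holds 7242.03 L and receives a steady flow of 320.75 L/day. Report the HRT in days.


HRT = V / Q
= 7242.03 / 320.75
= 22.5784 days

22.5784 days


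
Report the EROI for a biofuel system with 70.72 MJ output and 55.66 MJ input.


EROI = E_out / E_in
= 70.72 / 55.66
= 1.2706

1.2706


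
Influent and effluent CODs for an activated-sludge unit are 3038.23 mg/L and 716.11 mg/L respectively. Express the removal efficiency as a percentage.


eta = (COD_in - COD_out) / COD_in * 100
= (3038.23 - 716.11) / 3038.23 * 100
= 76.4300%

76.4300%


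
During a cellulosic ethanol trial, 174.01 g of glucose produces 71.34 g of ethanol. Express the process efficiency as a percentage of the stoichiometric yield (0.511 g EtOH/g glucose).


Fermentation efficiency = (actual / (0.511 * glucose)) * 100
= (71.34 / (0.511 * 174.01)) * 100
= 80.2302%

80.2302%


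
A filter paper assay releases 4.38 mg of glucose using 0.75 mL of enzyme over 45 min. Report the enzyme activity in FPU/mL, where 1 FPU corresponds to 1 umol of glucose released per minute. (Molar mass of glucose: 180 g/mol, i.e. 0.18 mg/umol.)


Activity = glucose_mg / (0.18 mg/umol * V_mL * t_min)
= 4.38 / (0.18 * 0.75 * 45)
= 0.7210 FPU/mL

0.7210 FPU/mL


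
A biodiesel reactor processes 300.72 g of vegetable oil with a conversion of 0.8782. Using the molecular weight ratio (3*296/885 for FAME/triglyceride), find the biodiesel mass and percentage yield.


m_FAME = oil * conv * (3 * 296 / 885) = oil * conv * (888/885)
= 300.72 * 0.8782 * 888 / 885
= 264.9875 g
Y = m_FAME / oil * 100 = conv * (888/885) * 100
= 0.8782 * 888 / 885 * 100
= 88.12%

264.9875 g FAME; Y = 88.12%


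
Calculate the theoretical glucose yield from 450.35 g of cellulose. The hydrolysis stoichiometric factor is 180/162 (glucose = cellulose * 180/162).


glucose = cellulose * 180/162
= 450.35 * 180/162
= 500.3889 g

500.3889 g


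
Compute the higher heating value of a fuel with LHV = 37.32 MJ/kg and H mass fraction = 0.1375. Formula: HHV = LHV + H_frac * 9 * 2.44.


HHV = LHV + H_frac * 9 * 2.44
= 37.32 + 0.1375 * 9 * 2.44
= 40.3395 MJ/kg

40.3395 MJ/kg


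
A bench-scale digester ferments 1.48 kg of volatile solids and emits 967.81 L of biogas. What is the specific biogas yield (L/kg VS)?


Y = V / VS
= 967.81 / 1.48
= 653.9257 L/kg VS

653.9257 L/kg VS
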